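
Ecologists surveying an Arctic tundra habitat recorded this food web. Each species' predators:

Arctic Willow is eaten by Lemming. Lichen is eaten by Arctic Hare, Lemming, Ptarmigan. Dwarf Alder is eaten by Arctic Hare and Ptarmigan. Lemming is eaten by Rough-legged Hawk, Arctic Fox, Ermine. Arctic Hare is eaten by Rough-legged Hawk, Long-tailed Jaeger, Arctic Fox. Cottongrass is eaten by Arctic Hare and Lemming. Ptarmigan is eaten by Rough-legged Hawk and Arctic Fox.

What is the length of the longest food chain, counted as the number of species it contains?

One longest chain: Cottongrass → Arctic Hare → Rough-legged Hawk.
It has 3 species and 2 links.

3 species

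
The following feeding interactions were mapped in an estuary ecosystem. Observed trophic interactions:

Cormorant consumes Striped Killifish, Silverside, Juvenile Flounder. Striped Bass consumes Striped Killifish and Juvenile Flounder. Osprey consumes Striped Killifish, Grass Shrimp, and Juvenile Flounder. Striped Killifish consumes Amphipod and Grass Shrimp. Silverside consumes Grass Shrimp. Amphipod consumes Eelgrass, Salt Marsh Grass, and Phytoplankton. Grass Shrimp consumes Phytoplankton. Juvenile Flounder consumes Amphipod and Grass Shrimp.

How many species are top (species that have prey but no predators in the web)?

Top species (has prey, but nothing eats it): Osprey, Striped Bass, Cormorant.
Count: 3.

3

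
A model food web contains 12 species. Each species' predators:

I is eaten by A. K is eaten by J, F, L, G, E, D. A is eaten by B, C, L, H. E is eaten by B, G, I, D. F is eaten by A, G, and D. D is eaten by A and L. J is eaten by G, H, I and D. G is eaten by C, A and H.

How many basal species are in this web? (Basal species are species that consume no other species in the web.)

Basal species (no prey listed): K.
Count: 1.

1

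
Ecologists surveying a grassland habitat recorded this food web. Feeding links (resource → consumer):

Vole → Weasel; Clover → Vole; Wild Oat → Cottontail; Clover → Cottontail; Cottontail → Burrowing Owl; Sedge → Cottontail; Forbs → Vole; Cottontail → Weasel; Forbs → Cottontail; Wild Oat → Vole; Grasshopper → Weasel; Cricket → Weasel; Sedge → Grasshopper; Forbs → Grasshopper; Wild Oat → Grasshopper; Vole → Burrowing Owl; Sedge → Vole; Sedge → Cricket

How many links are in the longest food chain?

One longest chain: Sedge → Grasshopper → Weasel.
It has 3 species and 2 links.

2 links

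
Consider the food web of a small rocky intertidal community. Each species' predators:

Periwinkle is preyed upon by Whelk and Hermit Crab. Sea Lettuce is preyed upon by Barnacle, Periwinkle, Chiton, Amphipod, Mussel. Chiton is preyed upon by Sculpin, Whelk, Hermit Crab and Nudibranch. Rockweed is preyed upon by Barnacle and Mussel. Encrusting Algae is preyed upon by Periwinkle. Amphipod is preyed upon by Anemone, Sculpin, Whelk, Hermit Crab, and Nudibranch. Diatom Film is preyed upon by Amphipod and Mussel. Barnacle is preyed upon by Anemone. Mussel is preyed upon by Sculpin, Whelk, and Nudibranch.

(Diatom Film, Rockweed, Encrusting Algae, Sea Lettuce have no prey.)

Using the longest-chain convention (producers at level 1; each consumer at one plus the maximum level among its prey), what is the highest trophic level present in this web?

3

Producers (level 1): Diatom Film, Rockweed, Encrusting Algae, Sea Lettuce.
Diatom Film → Mussel → Whelk gives Whelk level 3.
No species has a prey at level 3, so no species reaches level 4.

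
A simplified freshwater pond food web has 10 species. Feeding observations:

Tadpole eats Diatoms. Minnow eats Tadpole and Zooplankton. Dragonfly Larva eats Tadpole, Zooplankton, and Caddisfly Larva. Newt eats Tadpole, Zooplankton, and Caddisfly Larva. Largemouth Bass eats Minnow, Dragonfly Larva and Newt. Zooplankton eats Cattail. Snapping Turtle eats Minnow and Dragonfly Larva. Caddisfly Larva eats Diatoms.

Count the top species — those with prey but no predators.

2

Top species (has prey, but nothing eats it): Largemouth Bass, Snapping Turtle.
Count: 2.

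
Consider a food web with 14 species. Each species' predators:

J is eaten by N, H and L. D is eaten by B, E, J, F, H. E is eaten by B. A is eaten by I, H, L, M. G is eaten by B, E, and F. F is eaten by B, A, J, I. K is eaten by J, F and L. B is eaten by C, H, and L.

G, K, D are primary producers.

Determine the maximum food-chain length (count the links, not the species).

One longest chain: G → F → B → C.
It has 4 species and 3 links.

3 links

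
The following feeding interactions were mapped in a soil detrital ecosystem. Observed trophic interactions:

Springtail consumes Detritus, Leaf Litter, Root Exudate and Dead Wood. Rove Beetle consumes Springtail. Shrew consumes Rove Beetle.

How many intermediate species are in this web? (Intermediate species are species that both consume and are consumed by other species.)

Intermediate species (has both prey and predators): Springtail, Rove Beetle.
Count: 2.

2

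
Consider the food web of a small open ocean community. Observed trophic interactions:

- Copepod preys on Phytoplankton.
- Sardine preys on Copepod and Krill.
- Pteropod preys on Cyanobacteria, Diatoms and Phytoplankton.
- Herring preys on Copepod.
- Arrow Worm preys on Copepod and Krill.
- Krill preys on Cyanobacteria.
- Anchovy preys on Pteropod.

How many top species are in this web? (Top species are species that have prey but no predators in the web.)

4

Top species (has prey, but nothing eats it): Anchovy, Sardine, Arrow Worm, Herring.
Count: 4.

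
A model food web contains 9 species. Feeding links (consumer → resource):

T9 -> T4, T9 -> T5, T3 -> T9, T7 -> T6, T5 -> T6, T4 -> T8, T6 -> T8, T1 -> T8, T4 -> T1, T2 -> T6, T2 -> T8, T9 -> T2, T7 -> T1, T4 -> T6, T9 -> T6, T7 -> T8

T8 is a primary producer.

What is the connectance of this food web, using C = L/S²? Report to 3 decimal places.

The web has S = 9 species and L = 16 feeding links.
C = L / S² = 16 / 81 = 0.1975 ≈ 0.198.

C = 0.198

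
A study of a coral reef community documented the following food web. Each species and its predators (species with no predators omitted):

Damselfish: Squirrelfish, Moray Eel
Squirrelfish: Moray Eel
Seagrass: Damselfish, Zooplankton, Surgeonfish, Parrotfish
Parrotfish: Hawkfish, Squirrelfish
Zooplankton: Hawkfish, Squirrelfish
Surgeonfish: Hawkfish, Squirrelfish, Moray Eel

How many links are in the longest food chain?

3 links

One longest chain: Seagrass → Damselfish → Squirrelfish → Moray Eel.
It has 4 species and 3 links.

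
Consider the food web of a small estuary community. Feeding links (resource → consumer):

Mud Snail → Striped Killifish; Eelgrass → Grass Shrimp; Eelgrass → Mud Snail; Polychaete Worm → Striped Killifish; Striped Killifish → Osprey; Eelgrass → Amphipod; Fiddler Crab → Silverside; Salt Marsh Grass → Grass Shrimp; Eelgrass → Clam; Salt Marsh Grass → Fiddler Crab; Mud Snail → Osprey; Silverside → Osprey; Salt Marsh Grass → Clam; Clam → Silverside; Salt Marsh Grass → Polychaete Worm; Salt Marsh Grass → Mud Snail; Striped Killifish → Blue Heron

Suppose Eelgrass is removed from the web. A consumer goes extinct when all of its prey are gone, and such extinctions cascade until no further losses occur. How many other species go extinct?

1

Remove Eelgrass.
Round 1: Amphipod (all prey gone) → extinct.
No further losses. Total secondary extinctions: 1.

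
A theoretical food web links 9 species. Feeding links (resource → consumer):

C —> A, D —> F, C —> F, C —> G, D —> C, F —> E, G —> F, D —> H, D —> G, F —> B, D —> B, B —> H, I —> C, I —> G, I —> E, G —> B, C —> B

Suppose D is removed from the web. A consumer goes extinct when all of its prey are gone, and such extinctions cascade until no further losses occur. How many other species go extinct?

Remove D.
Every predator of it retains at least one other prey: C still has I; G still has I, C; F still has C, G; B still has C, G, F; H still has B.
No consumer loses all prey, so no secondary extinctions occur.

0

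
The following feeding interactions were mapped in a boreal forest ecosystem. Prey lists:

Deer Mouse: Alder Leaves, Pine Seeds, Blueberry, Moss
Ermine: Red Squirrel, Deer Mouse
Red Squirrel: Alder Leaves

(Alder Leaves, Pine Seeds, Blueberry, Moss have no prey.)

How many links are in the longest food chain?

One longest chain: Alder Leaves → Red Squirrel → Ermine.
It has 3 species and 2 links.

2 links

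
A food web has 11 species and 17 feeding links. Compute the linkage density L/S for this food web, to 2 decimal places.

L/S = 1.55

There are L = 17 links among S = 11 species.
L/S = 17/11 = 1.5455 ≈ 1.55.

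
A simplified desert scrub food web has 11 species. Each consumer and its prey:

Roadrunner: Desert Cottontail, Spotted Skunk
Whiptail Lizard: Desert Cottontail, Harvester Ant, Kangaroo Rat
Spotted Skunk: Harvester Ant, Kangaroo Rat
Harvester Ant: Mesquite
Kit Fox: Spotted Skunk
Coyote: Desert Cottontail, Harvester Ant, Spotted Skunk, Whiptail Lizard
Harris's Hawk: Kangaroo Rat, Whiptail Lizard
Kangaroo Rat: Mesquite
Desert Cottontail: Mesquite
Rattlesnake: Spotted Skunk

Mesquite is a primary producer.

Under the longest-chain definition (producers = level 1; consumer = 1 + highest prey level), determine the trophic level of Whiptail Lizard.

Mesquite is a producer → level 1.
Desert Cottontail eats Mesquite → level 2.
Whiptail Lizard eats Desert Cottontail (level 2); other prey at levels: Harvester Ant 2, Kangaroo Rat 2 → level 3.

Trophic level 3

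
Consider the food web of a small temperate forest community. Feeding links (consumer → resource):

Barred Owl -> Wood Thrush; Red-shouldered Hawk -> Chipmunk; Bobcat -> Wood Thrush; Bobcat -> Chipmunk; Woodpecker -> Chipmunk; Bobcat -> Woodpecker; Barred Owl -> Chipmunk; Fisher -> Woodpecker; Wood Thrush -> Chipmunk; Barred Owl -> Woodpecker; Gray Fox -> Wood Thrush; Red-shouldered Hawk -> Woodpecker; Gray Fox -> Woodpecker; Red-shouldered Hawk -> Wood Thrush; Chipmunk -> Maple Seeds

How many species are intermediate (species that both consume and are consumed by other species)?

3

Intermediate species (has both prey and predators): Chipmunk, Woodpecker, Wood Thrush.
Count: 3.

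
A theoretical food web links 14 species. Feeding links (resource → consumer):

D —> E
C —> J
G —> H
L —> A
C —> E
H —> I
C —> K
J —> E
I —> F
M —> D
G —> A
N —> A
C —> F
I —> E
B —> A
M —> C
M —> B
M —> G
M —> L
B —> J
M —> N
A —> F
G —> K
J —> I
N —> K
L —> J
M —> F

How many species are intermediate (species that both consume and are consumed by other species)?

Intermediate species (has both prey and predators): D, N, G, B, L, C, A, H, J, I.
Count: 10.

10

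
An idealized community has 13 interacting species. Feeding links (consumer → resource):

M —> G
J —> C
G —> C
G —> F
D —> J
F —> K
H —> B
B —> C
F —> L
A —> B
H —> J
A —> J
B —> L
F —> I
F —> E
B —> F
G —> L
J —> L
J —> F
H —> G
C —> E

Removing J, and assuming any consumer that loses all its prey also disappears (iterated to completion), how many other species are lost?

Remove J.
Round 1: D (all prey gone) → extinct.
No further losses. Total secondary extinctions: 1.

1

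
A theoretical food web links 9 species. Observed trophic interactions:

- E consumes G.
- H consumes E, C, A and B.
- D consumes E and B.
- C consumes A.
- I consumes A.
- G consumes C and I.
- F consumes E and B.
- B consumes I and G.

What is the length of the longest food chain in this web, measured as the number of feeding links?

4 links

One longest chain: A → C → G → B → H.
It has 5 species and 4 links.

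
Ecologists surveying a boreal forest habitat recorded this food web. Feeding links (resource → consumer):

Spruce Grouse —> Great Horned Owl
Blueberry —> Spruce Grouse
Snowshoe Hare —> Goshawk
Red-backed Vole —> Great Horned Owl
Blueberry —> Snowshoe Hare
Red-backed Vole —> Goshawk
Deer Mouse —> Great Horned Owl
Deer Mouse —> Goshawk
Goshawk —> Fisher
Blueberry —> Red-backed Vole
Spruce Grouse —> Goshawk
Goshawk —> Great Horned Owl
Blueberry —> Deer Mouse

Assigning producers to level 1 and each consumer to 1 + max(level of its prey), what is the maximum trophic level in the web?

Producers (level 1): Blueberry.
Blueberry → Red-backed Vole → Goshawk → Great Horned Owl gives Great Horned Owl level 4.
No species has a prey at level 4, so no species reaches level 5.

4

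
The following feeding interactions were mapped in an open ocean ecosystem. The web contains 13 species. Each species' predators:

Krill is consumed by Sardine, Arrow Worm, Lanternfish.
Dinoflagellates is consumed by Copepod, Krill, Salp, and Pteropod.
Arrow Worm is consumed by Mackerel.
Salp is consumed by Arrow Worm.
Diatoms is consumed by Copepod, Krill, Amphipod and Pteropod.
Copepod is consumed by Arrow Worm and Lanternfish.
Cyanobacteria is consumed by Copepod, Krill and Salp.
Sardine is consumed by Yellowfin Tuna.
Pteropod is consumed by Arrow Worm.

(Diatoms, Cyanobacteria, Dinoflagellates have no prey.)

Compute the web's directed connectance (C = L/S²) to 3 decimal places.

C = 0.118

The web has S = 13 species and L = 20 feeding links.
C = L / S² = 20 / 169 = 0.1183 ≈ 0.118.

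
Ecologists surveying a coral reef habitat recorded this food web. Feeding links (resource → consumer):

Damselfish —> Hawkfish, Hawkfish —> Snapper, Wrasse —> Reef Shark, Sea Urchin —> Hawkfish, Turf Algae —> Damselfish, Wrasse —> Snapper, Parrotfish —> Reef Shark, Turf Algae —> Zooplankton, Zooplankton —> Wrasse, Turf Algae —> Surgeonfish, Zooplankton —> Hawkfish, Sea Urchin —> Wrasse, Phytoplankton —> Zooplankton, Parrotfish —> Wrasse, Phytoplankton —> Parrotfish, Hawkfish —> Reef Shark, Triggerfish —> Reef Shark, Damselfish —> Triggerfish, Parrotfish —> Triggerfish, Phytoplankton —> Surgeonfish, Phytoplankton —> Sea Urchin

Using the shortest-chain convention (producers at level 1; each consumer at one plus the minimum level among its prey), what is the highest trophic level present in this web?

4

Producers (level 1): Turf Algae, Phytoplankton.
Following each consumer down to its lowest-level prey: Phytoplankton → Sea Urchin → Hawkfish → Snapper (levels 1 through 4).
All prey of Snapper (Hawkfish 3, Wrasse 3) are at level 3 or above, so Snapper is at level 1 + 3 = 4.
Every consumer has at least one prey at level 3 or below, so none exceeds level 4.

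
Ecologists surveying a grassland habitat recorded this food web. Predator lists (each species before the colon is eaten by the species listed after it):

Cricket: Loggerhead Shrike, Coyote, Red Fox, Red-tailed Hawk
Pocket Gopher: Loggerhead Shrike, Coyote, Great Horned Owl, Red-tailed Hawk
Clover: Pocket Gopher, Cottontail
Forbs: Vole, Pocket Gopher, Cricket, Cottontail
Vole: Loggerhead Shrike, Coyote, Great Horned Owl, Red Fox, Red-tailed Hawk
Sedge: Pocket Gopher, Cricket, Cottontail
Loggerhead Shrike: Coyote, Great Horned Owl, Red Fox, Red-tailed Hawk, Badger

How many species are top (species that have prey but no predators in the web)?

Top species (has prey, but nothing eats it): Cottontail, Coyote, Great Horned Owl, Red Fox, Red-tailed Hawk, Badger.
Count: 6.

6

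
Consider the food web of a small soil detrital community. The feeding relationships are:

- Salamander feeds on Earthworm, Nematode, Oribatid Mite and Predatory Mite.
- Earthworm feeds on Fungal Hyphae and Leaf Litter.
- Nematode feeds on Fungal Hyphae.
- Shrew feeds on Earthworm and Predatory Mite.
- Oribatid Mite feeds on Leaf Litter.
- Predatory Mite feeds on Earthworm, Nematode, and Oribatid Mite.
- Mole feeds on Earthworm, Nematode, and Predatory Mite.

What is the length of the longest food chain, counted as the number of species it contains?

One longest chain: Leaf Litter → Oribatid Mite → Predatory Mite → Salamander.
It has 4 species and 3 links.

4 species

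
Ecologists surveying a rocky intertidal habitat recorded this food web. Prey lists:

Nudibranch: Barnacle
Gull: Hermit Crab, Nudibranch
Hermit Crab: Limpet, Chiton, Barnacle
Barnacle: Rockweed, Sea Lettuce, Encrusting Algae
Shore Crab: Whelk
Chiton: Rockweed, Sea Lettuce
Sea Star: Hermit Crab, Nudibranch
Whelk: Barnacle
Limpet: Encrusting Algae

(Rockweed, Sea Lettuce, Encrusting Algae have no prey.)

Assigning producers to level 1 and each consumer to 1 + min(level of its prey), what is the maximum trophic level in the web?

Producers (level 1): Rockweed, Sea Lettuce, Encrusting Algae.
Following each consumer down to its lowest-level prey: Encrusting Algae → Limpet → Hermit Crab → Sea Star (levels 1 through 4).
All prey of Sea Star (Hermit Crab 3, Nudibranch 3) are at level 3 or above, so Sea Star is at level 1 + 3 = 4.
Every consumer has at least one prey at level 3 or below, so none exceeds level 4.

4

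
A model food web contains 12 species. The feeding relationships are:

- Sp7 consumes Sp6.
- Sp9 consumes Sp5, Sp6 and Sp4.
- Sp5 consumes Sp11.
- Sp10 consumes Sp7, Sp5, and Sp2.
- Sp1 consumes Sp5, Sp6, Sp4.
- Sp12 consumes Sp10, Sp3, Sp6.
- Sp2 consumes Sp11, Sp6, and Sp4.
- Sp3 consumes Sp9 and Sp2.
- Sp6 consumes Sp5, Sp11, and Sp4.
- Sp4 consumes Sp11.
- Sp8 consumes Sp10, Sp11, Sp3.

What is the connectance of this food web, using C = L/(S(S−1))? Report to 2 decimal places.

The web has S = 12 species and L = 26 feeding links.
C = L / (S(S−1)) = 26 / 132 = 0.1970 ≈ 0.20.

C = 0.20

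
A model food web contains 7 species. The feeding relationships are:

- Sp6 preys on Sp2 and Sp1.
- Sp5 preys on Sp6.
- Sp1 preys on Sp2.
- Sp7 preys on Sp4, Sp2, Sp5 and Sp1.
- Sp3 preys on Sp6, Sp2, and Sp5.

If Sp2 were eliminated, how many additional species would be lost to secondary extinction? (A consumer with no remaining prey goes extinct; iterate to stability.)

Remove Sp2.
Round 1: Sp1 (all prey gone) → extinct.
Round 2: Sp6 (all prey gone) → extinct.
Round 3: Sp5 (all prey gone) → extinct.
Round 4: Sp3 (all prey gone) → extinct.
No further losses. Total secondary extinctions: 4.

4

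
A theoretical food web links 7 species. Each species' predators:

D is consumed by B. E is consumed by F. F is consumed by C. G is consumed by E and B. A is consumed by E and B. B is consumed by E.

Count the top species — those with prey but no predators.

Top species (has prey, but nothing eats it): C.
Count: 1.

1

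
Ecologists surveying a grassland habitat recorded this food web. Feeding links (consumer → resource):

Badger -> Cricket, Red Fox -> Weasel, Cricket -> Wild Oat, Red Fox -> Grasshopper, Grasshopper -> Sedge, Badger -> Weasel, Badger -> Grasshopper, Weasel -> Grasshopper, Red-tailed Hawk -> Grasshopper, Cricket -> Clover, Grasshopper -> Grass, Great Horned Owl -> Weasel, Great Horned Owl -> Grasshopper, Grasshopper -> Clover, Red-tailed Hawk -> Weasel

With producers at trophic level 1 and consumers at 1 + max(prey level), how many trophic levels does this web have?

4

Producers (level 1): Grass, Wild Oat, Sedge, Clover.
Grass → Grasshopper → Weasel → Red Fox gives Red Fox level 4.
No species has a prey at level 4, so no species reaches level 5.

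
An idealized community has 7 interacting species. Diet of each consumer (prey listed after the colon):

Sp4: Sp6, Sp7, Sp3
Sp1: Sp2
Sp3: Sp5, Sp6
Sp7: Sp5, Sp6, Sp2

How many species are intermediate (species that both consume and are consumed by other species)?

Intermediate species (has both prey and predators): Sp7, Sp3.
Count: 2.

2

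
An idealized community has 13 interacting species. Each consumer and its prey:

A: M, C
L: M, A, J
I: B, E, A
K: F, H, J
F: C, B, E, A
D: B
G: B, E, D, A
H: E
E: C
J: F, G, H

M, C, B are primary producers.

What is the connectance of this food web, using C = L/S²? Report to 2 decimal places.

The web has S = 13 species and L = 25 feeding links.
C = L / S² = 25 / 169 = 0.1479 ≈ 0.15.

C = 0.15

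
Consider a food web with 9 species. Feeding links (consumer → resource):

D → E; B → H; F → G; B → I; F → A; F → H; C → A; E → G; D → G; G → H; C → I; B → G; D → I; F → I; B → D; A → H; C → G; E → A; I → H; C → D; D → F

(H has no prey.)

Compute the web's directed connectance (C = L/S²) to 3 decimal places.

C = 0.259

The web has S = 9 species and L = 21 feeding links.
C = L / S² = 21 / 81 = 0.2593 ≈ 0.259.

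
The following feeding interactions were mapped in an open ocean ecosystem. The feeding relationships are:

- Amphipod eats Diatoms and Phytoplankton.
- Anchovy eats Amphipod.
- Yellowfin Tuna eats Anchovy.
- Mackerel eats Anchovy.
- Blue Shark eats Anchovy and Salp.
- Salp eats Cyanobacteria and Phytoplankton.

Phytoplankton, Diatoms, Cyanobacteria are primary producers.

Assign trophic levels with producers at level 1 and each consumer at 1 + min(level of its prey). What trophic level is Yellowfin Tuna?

Phytoplankton is a producer → level 1.
Amphipod eats Phytoplankton → level 2.
Anchovy eats Amphipod → level 3.
Yellowfin Tuna eats Anchovy → level 4.
No prey of Yellowfin Tuna is below level 3, so 4 is the minimum.

Trophic level 4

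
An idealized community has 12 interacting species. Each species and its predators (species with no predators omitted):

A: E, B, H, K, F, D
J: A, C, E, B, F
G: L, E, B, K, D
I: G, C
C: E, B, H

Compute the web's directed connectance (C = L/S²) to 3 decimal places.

The web has S = 12 species and L = 21 feeding links.
C = L / S² = 21 / 144 = 0.1458 ≈ 0.146.

C = 0.146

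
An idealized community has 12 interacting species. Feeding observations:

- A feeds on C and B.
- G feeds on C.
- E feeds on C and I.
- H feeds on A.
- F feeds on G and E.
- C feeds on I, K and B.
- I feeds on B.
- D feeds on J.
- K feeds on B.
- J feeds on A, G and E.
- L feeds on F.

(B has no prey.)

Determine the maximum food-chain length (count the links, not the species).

5 links

One longest chain: B → I → C → A → J → D.
It has 6 species and 5 links.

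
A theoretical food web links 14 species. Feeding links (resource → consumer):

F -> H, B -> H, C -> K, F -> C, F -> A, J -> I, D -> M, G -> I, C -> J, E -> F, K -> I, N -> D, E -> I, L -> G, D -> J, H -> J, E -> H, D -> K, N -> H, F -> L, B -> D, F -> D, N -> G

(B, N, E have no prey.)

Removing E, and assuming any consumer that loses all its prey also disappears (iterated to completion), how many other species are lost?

4

Remove E.
Round 1: F (all prey gone) → extinct.
Round 2: L (all prey gone), A (all prey gone), C (all prey gone) → extinct.
No further losses. Total secondary extinctions: 4.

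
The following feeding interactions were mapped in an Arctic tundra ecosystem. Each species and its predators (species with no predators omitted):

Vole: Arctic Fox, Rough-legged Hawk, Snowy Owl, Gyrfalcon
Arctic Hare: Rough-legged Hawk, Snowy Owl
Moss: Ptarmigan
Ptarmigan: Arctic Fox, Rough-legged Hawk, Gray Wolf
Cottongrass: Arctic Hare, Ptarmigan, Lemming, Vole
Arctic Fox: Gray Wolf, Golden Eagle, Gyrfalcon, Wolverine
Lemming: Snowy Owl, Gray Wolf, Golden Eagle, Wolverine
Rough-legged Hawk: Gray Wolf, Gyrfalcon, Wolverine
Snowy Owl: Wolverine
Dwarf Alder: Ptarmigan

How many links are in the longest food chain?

One longest chain: Cottongrass → Arctic Hare → Rough-legged Hawk → Gray Wolf.
It has 4 species and 3 links.

3 links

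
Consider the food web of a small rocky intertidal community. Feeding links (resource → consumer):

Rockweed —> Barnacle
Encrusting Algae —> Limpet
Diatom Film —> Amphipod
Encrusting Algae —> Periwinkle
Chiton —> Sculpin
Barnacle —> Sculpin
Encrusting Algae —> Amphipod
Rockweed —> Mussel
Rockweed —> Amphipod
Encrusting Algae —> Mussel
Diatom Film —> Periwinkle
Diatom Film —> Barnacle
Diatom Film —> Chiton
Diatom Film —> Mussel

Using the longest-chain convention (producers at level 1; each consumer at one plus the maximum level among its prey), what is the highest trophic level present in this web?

Producers (level 1): Rockweed, Encrusting Algae, Diatom Film.
Diatom Film → Chiton → Sculpin gives Sculpin level 3.
No species has a prey at level 3, so no species reaches level 4.

3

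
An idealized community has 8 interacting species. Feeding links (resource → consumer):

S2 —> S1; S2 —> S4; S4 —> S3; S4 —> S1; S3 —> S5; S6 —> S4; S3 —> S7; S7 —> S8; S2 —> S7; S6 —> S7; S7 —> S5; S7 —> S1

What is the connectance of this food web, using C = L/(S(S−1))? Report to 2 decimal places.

C = 0.21

The web has S = 8 species and L = 12 feeding links.
C = L / (S(S−1)) = 12 / 56 = 0.2143 ≈ 0.21.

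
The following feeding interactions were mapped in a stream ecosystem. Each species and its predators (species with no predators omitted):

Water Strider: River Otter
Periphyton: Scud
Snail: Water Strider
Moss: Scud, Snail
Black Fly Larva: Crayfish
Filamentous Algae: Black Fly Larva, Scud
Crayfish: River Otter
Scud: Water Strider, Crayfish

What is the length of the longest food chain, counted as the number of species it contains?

4 species

One longest chain: Periphyton → Scud → Water Strider → River Otter.
It has 4 species and 3 links.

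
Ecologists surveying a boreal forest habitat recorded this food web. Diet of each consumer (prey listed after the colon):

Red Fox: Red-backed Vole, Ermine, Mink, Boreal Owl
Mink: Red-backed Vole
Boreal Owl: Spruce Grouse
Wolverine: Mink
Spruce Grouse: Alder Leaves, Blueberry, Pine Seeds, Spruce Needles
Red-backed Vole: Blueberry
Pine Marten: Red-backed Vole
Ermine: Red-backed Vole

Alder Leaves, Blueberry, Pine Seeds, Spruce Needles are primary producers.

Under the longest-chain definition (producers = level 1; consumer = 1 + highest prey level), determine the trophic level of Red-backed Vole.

Trophic level 2

Blueberry is a producer → level 1.
Red-backed Vole eats Blueberry → level 2.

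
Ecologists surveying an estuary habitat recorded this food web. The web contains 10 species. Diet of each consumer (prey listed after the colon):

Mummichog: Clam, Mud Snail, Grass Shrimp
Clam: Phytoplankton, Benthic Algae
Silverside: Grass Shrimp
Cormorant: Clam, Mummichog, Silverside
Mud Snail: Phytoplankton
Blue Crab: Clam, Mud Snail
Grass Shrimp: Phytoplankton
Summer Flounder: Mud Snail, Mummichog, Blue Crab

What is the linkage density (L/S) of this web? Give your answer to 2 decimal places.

There are L = 16 links among S = 10 species.
L/S = 16/10 = 1.6000 ≈ 1.60.

L/S = 1.60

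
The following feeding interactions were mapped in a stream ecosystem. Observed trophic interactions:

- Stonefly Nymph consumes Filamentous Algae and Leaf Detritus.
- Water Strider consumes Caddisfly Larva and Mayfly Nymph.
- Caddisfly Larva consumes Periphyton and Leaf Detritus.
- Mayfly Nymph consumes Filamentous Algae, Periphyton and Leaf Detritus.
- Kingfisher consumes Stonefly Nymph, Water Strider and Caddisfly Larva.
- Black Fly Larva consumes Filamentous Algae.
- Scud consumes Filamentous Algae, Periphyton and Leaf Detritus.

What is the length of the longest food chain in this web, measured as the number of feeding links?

One longest chain: Periphyton → Caddisfly Larva → Water Strider → Kingfisher.
It has 4 species and 3 links.

3 links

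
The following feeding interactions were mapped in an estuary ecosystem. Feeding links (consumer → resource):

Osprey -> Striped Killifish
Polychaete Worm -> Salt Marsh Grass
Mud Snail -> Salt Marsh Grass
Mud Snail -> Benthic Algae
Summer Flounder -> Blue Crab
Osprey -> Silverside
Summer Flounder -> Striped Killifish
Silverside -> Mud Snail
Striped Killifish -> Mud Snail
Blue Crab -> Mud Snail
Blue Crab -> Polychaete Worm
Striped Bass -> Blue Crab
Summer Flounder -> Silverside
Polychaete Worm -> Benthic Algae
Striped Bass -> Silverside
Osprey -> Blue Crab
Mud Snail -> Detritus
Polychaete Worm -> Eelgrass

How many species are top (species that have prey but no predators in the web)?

3

Top species (has prey, but nothing eats it): Striped Bass, Summer Flounder, Osprey.
Count: 3.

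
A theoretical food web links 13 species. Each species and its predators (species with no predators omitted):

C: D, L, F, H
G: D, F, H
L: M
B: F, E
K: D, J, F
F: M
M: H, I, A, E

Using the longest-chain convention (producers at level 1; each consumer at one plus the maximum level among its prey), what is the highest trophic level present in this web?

Producers (level 1): K, B, C, G.
C → L → M → H gives H level 4.
No species has a prey at level 4, so no species reaches level 5.

4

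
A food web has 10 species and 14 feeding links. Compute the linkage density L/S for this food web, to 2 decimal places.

There are L = 14 links among S = 10 species.
L/S = 14/10 = 1.4000 ≈ 1.40.

L/S = 1.40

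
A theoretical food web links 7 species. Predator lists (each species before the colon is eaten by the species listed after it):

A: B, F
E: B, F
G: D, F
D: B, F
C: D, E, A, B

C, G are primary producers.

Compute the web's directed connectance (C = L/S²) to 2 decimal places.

The web has S = 7 species and L = 12 feeding links.
C = L / S² = 12 / 49 = 0.2449 ≈ 0.24.

C = 0.24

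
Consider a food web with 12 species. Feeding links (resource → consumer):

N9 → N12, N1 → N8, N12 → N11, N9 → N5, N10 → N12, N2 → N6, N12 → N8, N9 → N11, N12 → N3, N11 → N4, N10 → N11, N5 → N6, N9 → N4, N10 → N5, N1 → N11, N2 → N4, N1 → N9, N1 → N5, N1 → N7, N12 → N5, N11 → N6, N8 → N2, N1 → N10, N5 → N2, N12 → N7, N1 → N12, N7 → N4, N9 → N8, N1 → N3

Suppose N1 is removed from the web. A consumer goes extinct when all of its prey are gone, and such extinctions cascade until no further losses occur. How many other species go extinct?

11

Remove N1.
Round 1: N9 (all prey gone), N10 (all prey gone) → extinct.
Round 2: N12 (all prey gone) → extinct.
Round 3: N7 (all prey gone), N5 (all prey gone), N3 (all prey gone), N11 (all prey gone), N8 (all prey gone) → extinct.
Round 4: N2 (all prey gone) → extinct.
Round 5: N6 (all prey gone), N4 (all prey gone) → extinct.
No further losses. Total secondary extinctions: 11.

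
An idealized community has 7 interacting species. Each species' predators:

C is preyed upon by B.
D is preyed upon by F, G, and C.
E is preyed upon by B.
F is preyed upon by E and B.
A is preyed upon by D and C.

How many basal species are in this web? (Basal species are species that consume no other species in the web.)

Basal species (no prey listed): A.
Count: 1.

1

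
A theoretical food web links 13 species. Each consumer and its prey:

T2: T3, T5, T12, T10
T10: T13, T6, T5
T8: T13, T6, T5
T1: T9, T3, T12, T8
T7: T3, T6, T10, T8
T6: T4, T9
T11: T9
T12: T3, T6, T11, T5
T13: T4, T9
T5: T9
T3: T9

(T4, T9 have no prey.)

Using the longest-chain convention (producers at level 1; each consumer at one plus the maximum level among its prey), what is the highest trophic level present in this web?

Producers (level 1): T4, T9.
T4 → T13 → T10 → T7 gives T7 level 4.
No species has a prey at level 4, so no species reaches level 5.

4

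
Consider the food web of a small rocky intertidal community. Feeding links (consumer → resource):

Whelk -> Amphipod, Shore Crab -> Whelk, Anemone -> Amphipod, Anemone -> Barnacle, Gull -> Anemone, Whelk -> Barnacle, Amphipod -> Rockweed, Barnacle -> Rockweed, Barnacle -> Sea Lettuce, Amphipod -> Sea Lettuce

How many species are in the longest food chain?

4 species

One longest chain: Rockweed → Barnacle → Anemone → Gull.
It has 4 species and 3 links.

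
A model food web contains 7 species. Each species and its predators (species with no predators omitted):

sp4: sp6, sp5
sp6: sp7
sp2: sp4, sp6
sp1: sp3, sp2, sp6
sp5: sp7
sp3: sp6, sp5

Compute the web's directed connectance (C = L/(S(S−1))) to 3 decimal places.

C = 0.262

The web has S = 7 species and L = 11 feeding links.
C = L / (S(S−1)) = 11 / 42 = 0.2619 ≈ 0.262.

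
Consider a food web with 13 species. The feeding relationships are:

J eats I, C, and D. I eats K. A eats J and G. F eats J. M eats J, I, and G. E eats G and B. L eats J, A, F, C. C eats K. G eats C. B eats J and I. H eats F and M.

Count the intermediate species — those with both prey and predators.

Intermediate species (has both prey and predators): C, I, G, J, M, F, A, B.
Count: 8.

8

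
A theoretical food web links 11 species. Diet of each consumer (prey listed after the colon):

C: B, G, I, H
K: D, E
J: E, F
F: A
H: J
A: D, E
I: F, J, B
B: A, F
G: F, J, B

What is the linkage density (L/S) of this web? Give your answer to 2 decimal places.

L/S = 1.82

There are L = 20 links among S = 11 species.
L/S = 20/11 = 1.8182 ≈ 1.82.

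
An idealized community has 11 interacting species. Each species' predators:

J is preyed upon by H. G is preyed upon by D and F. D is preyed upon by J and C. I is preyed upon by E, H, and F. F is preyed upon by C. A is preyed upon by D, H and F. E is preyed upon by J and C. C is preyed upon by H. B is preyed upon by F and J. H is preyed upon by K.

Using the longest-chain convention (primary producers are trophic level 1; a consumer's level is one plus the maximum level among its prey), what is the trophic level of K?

Trophic level 5

G is a producer → level 1.
D eats G (level 1); other prey at levels: A 1 → level 2.
J eats D (level 2); other prey at levels: B 1, E 2 → level 3.
H eats J (level 3); other prey at levels: A 1, I 1, C 3 → level 4.
K eats H → level 5.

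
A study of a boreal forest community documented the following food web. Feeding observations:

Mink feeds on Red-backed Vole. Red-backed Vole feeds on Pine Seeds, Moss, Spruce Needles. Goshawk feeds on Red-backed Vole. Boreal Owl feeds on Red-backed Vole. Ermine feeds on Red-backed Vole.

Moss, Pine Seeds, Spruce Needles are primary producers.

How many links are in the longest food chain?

One longest chain: Moss → Red-backed Vole → Ermine.
It has 3 species and 2 links.

2 links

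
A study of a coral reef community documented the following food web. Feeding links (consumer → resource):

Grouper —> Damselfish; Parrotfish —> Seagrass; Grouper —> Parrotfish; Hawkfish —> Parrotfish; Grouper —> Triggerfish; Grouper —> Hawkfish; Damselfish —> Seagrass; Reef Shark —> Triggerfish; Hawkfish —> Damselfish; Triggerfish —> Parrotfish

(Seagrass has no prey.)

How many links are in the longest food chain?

3 links

One longest chain: Seagrass → Parrotfish → Triggerfish → Grouper.
It has 4 species and 3 links.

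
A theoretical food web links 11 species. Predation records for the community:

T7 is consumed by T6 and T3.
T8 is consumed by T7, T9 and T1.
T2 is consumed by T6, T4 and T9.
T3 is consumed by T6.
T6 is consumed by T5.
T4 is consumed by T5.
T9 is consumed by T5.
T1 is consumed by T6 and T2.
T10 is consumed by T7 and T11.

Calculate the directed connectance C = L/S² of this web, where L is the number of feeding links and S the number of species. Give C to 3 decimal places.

The web has S = 11 species and L = 16 feeding links.
C = L / S² = 16 / 121 = 0.1322 ≈ 0.132.

C = 0.132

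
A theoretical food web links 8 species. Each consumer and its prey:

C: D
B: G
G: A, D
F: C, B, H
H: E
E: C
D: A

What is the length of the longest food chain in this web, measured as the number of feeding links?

5 links

One longest chain: A → D → C → E → H → F.
It has 6 species and 5 links.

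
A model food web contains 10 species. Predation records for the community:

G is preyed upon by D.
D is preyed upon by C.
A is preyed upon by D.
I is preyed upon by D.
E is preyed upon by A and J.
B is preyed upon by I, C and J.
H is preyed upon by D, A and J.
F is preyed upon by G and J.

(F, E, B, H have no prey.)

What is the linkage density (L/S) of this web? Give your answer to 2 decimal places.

L/S = 1.40

There are L = 14 links among S = 10 species.
L/S = 14/10 = 1.4000 ≈ 1.40.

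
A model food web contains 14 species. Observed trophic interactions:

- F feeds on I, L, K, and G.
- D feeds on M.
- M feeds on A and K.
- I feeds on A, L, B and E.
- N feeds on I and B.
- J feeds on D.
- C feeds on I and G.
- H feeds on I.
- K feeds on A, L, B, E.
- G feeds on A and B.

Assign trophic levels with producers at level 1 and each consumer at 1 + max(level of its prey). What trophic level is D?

B is a producer → level 1.
K eats B (level 1); other prey at levels: E 1, A 1, L 1 → level 2.
M eats K (level 2); other prey at levels: A 1 → level 3.
D eats M → level 4.

Trophic level 4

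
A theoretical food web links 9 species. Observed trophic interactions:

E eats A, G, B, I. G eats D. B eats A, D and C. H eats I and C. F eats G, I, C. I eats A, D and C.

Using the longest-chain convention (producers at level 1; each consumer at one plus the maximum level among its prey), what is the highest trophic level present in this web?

3

Producers (level 1): D, A, C.
D → I → H gives H level 3.
No species has a prey at level 3, so no species reaches level 4.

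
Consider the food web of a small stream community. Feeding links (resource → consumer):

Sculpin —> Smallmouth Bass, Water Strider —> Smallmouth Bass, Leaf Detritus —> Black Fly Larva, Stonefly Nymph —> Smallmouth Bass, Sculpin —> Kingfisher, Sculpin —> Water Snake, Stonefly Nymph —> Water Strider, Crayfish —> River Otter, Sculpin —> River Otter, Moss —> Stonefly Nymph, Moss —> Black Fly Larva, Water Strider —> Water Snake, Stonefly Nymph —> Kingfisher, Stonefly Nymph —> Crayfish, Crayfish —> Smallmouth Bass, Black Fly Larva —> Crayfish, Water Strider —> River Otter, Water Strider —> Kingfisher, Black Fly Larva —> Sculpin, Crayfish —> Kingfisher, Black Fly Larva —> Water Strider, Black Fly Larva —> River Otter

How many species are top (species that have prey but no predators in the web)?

Top species (has prey, but nothing eats it): Kingfisher, River Otter, Smallmouth Bass, Water Snake.
Count: 4.

4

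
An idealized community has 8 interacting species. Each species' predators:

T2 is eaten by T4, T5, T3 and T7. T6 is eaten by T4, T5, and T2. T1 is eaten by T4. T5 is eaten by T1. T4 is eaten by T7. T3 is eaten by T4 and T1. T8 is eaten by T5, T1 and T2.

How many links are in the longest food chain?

5 links

One longest chain: T8 → T2 → T3 → T1 → T4 → T7.
It has 6 species and 5 links.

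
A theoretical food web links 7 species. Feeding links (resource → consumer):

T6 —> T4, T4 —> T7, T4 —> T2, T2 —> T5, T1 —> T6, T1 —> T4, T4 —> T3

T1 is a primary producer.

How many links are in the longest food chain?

4 links

One longest chain: T1 → T6 → T4 → T2 → T5.
It has 5 species and 4 links.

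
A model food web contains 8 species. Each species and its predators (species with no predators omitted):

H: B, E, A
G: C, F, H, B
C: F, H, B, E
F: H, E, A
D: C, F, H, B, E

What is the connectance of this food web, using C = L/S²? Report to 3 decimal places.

C = 0.297

The web has S = 8 species and L = 19 feeding links.
C = L / S² = 19 / 64 = 0.2969 ≈ 0.297.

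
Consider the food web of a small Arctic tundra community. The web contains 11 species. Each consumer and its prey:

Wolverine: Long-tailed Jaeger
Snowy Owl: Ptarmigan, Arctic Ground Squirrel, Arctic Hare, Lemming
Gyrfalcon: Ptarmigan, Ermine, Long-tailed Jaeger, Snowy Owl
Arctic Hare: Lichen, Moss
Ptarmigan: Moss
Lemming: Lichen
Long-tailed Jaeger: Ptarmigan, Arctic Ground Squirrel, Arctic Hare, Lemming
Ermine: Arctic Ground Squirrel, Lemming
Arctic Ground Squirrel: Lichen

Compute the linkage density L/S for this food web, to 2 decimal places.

L/S = 1.82

There are L = 20 links among S = 11 species.
L/S = 20/11 = 1.8182 ≈ 1.82.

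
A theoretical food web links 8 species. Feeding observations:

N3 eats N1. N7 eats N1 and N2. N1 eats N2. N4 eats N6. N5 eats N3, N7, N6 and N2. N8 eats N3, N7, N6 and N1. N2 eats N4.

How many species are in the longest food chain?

6 species

One longest chain: N6 → N4 → N2 → N1 → N3 → N5.
It has 6 species and 5 links.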